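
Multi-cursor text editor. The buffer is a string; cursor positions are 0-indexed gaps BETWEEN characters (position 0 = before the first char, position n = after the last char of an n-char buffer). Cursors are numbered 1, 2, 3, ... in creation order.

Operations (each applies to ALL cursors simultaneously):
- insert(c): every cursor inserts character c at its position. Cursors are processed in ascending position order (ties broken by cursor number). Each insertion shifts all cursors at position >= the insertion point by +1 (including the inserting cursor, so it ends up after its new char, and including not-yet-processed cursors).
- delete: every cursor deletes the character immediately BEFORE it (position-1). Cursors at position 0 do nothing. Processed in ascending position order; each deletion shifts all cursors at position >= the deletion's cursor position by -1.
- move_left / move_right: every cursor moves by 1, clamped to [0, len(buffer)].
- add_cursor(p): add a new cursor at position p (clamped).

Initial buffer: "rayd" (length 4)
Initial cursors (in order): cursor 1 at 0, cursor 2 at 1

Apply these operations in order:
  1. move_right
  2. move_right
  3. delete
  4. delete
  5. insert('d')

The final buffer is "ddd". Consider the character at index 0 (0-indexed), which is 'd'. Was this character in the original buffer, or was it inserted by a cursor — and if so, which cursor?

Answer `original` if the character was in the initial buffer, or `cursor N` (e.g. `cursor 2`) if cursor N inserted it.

After op 1 (move_right): buffer="rayd" (len 4), cursors c1@1 c2@2, authorship ....
After op 2 (move_right): buffer="rayd" (len 4), cursors c1@2 c2@3, authorship ....
After op 3 (delete): buffer="rd" (len 2), cursors c1@1 c2@1, authorship ..
After op 4 (delete): buffer="d" (len 1), cursors c1@0 c2@0, authorship .
After op 5 (insert('d')): buffer="ddd" (len 3), cursors c1@2 c2@2, authorship 12.
Authorship (.=original, N=cursor N): 1 2 .
Index 0: author = 1

Answer: cursor 1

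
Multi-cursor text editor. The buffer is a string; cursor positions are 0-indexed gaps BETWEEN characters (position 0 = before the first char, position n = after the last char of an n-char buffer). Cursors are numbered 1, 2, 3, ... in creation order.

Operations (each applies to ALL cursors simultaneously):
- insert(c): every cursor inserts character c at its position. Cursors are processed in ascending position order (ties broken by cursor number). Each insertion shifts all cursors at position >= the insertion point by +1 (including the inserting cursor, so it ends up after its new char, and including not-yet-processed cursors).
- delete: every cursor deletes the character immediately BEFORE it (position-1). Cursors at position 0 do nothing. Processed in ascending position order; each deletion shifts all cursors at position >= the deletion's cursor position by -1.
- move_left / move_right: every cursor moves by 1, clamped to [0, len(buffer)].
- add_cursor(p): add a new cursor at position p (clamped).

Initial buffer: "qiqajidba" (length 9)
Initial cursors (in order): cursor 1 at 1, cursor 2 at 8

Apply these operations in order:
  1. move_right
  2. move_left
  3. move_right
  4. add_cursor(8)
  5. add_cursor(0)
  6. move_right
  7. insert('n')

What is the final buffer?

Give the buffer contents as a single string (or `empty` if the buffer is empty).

After op 1 (move_right): buffer="qiqajidba" (len 9), cursors c1@2 c2@9, authorship .........
After op 2 (move_left): buffer="qiqajidba" (len 9), cursors c1@1 c2@8, authorship .........
After op 3 (move_right): buffer="qiqajidba" (len 9), cursors c1@2 c2@9, authorship .........
After op 4 (add_cursor(8)): buffer="qiqajidba" (len 9), cursors c1@2 c3@8 c2@9, authorship .........
After op 5 (add_cursor(0)): buffer="qiqajidba" (len 9), cursors c4@0 c1@2 c3@8 c2@9, authorship .........
After op 6 (move_right): buffer="qiqajidba" (len 9), cursors c4@1 c1@3 c2@9 c3@9, authorship .........
After op 7 (insert('n')): buffer="qniqnajidbann" (len 13), cursors c4@2 c1@5 c2@13 c3@13, authorship .4..1......23

Answer: qniqnajidbann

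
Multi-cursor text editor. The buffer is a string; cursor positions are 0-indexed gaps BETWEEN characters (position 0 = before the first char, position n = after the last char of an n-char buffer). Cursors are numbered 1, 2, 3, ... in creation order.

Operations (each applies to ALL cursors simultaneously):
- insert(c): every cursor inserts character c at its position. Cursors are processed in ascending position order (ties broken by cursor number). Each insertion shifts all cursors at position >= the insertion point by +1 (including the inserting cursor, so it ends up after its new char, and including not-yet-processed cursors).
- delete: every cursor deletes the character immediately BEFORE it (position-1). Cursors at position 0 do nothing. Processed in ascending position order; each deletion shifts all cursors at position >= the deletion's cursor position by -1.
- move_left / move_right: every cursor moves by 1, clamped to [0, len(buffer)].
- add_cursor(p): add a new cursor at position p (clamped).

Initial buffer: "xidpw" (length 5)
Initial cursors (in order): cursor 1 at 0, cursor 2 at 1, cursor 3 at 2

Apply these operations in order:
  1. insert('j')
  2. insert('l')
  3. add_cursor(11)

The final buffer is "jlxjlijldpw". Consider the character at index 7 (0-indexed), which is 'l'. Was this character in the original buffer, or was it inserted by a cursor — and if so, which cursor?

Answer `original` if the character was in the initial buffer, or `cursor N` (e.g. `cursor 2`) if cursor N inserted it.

Answer: cursor 3

Derivation:
After op 1 (insert('j')): buffer="jxjijdpw" (len 8), cursors c1@1 c2@3 c3@5, authorship 1.2.3...
After op 2 (insert('l')): buffer="jlxjlijldpw" (len 11), cursors c1@2 c2@5 c3@8, authorship 11.22.33...
After op 3 (add_cursor(11)): buffer="jlxjlijldpw" (len 11), cursors c1@2 c2@5 c3@8 c4@11, authorship 11.22.33...
Authorship (.=original, N=cursor N): 1 1 . 2 2 . 3 3 . . .
Index 7: author = 3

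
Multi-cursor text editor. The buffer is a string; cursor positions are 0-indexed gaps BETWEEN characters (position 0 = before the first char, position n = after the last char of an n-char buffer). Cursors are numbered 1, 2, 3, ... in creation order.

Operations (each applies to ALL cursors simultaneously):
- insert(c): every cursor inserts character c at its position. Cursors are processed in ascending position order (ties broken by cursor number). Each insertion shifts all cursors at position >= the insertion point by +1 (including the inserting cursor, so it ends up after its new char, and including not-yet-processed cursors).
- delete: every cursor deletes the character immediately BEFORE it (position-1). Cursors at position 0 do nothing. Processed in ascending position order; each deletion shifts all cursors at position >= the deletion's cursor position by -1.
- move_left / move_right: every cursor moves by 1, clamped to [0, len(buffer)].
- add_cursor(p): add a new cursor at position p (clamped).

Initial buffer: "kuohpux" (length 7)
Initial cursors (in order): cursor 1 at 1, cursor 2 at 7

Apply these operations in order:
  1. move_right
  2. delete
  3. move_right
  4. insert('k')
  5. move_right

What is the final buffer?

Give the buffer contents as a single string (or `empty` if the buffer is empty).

After op 1 (move_right): buffer="kuohpux" (len 7), cursors c1@2 c2@7, authorship .......
After op 2 (delete): buffer="kohpu" (len 5), cursors c1@1 c2@5, authorship .....
After op 3 (move_right): buffer="kohpu" (len 5), cursors c1@2 c2@5, authorship .....
After op 4 (insert('k')): buffer="kokhpuk" (len 7), cursors c1@3 c2@7, authorship ..1...2
After op 5 (move_right): buffer="kokhpuk" (len 7), cursors c1@4 c2@7, authorship ..1...2

Answer: kokhpuk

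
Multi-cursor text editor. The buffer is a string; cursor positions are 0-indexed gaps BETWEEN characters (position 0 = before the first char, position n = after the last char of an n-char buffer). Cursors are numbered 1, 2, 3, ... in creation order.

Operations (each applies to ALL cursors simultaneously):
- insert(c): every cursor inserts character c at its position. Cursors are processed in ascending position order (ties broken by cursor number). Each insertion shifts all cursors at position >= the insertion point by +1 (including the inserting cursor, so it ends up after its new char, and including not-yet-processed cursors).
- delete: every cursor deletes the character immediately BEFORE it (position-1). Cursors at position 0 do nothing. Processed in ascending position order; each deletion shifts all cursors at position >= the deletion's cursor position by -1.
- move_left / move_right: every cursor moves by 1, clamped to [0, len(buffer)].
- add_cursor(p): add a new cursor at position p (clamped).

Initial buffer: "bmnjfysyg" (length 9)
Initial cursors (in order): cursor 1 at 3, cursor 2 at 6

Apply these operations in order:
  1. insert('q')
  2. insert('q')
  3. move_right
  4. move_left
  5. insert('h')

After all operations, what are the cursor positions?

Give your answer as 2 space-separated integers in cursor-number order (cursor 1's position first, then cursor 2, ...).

Answer: 6 12

Derivation:
After op 1 (insert('q')): buffer="bmnqjfyqsyg" (len 11), cursors c1@4 c2@8, authorship ...1...2...
After op 2 (insert('q')): buffer="bmnqqjfyqqsyg" (len 13), cursors c1@5 c2@10, authorship ...11...22...
After op 3 (move_right): buffer="bmnqqjfyqqsyg" (len 13), cursors c1@6 c2@11, authorship ...11...22...
After op 4 (move_left): buffer="bmnqqjfyqqsyg" (len 13), cursors c1@5 c2@10, authorship ...11...22...
After op 5 (insert('h')): buffer="bmnqqhjfyqqhsyg" (len 15), cursors c1@6 c2@12, authorship ...111...222...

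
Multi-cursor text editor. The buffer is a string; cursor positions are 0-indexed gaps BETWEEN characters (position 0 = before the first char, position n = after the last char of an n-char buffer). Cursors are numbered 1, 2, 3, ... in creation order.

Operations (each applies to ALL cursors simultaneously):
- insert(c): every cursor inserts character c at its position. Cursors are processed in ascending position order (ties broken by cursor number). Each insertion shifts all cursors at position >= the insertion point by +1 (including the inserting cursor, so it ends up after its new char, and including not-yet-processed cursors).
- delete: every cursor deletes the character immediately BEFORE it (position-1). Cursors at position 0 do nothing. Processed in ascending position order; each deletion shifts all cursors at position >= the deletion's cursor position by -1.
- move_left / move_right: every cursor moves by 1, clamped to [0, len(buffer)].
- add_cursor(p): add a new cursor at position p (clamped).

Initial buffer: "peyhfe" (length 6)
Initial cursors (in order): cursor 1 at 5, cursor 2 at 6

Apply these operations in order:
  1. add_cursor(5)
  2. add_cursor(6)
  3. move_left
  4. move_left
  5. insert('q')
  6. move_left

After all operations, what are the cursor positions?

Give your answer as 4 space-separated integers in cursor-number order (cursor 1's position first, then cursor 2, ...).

After op 1 (add_cursor(5)): buffer="peyhfe" (len 6), cursors c1@5 c3@5 c2@6, authorship ......
After op 2 (add_cursor(6)): buffer="peyhfe" (len 6), cursors c1@5 c3@5 c2@6 c4@6, authorship ......
After op 3 (move_left): buffer="peyhfe" (len 6), cursors c1@4 c3@4 c2@5 c4@5, authorship ......
After op 4 (move_left): buffer="peyhfe" (len 6), cursors c1@3 c3@3 c2@4 c4@4, authorship ......
After op 5 (insert('q')): buffer="peyqqhqqfe" (len 10), cursors c1@5 c3@5 c2@8 c4@8, authorship ...13.24..
After op 6 (move_left): buffer="peyqqhqqfe" (len 10), cursors c1@4 c3@4 c2@7 c4@7, authorship ...13.24..

Answer: 4 7 4 7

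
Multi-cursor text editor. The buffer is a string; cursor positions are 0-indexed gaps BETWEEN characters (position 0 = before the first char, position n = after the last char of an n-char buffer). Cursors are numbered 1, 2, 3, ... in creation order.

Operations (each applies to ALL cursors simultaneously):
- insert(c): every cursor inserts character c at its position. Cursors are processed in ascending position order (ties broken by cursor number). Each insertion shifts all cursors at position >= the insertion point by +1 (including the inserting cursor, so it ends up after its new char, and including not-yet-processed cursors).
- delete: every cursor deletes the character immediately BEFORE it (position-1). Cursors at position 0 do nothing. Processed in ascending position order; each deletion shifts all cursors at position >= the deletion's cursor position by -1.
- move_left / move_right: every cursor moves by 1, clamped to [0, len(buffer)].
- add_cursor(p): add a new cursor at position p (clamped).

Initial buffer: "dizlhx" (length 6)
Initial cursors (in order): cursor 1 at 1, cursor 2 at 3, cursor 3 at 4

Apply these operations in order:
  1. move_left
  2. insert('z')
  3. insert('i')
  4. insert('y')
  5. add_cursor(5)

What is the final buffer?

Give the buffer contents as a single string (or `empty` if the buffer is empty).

Answer: ziydiziyzziylhx

Derivation:
After op 1 (move_left): buffer="dizlhx" (len 6), cursors c1@0 c2@2 c3@3, authorship ......
After op 2 (insert('z')): buffer="zdizzzlhx" (len 9), cursors c1@1 c2@4 c3@6, authorship 1..2.3...
After op 3 (insert('i')): buffer="zidizizzilhx" (len 12), cursors c1@2 c2@6 c3@9, authorship 11..22.33...
After op 4 (insert('y')): buffer="ziydiziyzziylhx" (len 15), cursors c1@3 c2@8 c3@12, authorship 111..222.333...
After op 5 (add_cursor(5)): buffer="ziydiziyzziylhx" (len 15), cursors c1@3 c4@5 c2@8 c3@12, authorship 111..222.333...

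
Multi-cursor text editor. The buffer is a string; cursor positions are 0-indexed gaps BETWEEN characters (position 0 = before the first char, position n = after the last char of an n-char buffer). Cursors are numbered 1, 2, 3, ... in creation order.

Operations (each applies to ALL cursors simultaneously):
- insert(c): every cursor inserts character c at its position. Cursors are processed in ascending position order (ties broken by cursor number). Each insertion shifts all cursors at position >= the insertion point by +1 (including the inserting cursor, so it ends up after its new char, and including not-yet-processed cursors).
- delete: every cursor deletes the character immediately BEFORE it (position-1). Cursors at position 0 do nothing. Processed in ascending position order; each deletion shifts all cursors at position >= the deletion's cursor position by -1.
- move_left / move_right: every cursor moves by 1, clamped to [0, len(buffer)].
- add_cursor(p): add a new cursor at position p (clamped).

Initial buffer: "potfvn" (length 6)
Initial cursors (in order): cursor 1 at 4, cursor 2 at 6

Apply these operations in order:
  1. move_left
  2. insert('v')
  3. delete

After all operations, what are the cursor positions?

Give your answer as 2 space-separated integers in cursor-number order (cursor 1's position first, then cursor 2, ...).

After op 1 (move_left): buffer="potfvn" (len 6), cursors c1@3 c2@5, authorship ......
After op 2 (insert('v')): buffer="potvfvvn" (len 8), cursors c1@4 c2@7, authorship ...1..2.
After op 3 (delete): buffer="potfvn" (len 6), cursors c1@3 c2@5, authorship ......

Answer: 3 5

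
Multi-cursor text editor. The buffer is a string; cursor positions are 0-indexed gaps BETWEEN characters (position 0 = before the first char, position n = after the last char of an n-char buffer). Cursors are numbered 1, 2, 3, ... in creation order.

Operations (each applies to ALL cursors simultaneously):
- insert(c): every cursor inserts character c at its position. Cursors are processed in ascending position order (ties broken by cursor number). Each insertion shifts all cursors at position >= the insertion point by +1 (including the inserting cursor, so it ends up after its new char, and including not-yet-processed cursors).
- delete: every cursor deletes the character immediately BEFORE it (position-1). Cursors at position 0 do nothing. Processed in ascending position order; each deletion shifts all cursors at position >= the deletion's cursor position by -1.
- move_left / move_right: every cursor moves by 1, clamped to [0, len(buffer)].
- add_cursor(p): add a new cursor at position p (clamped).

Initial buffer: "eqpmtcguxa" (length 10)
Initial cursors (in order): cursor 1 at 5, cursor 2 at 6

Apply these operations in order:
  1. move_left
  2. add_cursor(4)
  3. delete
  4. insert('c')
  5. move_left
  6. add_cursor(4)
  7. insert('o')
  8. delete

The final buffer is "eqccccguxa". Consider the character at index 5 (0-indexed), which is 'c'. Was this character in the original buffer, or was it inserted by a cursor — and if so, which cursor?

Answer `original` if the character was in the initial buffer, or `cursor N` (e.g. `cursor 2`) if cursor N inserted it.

After op 1 (move_left): buffer="eqpmtcguxa" (len 10), cursors c1@4 c2@5, authorship ..........
After op 2 (add_cursor(4)): buffer="eqpmtcguxa" (len 10), cursors c1@4 c3@4 c2@5, authorship ..........
After op 3 (delete): buffer="eqcguxa" (len 7), cursors c1@2 c2@2 c3@2, authorship .......
After op 4 (insert('c')): buffer="eqccccguxa" (len 10), cursors c1@5 c2@5 c3@5, authorship ..123.....
After op 5 (move_left): buffer="eqccccguxa" (len 10), cursors c1@4 c2@4 c3@4, authorship ..123.....
After op 6 (add_cursor(4)): buffer="eqccccguxa" (len 10), cursors c1@4 c2@4 c3@4 c4@4, authorship ..123.....
After op 7 (insert('o')): buffer="eqccooooccguxa" (len 14), cursors c1@8 c2@8 c3@8 c4@8, authorship ..1212343.....
After op 8 (delete): buffer="eqccccguxa" (len 10), cursors c1@4 c2@4 c3@4 c4@4, authorship ..123.....
Authorship (.=original, N=cursor N): . . 1 2 3 . . . . .
Index 5: author = original

Answer: original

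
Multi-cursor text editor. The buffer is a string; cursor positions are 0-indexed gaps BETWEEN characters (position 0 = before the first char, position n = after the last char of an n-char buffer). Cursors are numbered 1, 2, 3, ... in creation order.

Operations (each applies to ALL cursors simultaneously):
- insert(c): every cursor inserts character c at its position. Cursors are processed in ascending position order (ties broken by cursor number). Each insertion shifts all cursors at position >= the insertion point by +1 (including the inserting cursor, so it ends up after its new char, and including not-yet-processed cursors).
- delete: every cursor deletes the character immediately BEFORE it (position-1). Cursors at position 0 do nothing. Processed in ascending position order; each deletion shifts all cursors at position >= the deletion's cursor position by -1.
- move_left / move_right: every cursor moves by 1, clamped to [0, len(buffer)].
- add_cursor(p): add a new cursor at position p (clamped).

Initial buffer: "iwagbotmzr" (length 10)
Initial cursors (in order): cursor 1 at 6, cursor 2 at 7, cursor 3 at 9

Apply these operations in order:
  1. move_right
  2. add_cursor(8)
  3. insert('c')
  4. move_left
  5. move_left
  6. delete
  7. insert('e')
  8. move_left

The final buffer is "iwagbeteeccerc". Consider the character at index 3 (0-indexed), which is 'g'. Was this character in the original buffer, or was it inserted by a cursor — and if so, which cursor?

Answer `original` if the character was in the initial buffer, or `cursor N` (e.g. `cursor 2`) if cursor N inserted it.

Answer: original

Derivation:
After op 1 (move_right): buffer="iwagbotmzr" (len 10), cursors c1@7 c2@8 c3@10, authorship ..........
After op 2 (add_cursor(8)): buffer="iwagbotmzr" (len 10), cursors c1@7 c2@8 c4@8 c3@10, authorship ..........
After op 3 (insert('c')): buffer="iwagbotcmcczrc" (len 14), cursors c1@8 c2@11 c4@11 c3@14, authorship .......1.24..3
After op 4 (move_left): buffer="iwagbotcmcczrc" (len 14), cursors c1@7 c2@10 c4@10 c3@13, authorship .......1.24..3
After op 5 (move_left): buffer="iwagbotcmcczrc" (len 14), cursors c1@6 c2@9 c4@9 c3@12, authorship .......1.24..3
After op 6 (delete): buffer="iwagbtccrc" (len 10), cursors c1@5 c2@6 c4@6 c3@8, authorship ......24.3
After op 7 (insert('e')): buffer="iwagbeteeccerc" (len 14), cursors c1@6 c2@9 c4@9 c3@12, authorship .....1.24243.3
After op 8 (move_left): buffer="iwagbeteeccerc" (len 14), cursors c1@5 c2@8 c4@8 c3@11, authorship .....1.24243.3
Authorship (.=original, N=cursor N): . . . . . 1 . 2 4 2 4 3 . 3
Index 3: author = original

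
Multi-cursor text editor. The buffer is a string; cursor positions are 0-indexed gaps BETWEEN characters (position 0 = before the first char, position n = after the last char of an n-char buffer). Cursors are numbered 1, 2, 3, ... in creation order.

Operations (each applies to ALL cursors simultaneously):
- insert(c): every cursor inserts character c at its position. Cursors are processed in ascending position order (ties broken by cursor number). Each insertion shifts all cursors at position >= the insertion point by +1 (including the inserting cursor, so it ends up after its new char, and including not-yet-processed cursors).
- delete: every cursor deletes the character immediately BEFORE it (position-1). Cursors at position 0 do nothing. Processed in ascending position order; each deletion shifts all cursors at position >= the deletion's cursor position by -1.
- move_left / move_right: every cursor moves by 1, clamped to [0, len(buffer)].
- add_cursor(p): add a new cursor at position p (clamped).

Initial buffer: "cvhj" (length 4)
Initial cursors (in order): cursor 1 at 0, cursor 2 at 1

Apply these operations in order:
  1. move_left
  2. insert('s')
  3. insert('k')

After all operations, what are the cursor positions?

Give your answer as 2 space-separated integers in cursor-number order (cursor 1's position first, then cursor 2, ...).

After op 1 (move_left): buffer="cvhj" (len 4), cursors c1@0 c2@0, authorship ....
After op 2 (insert('s')): buffer="sscvhj" (len 6), cursors c1@2 c2@2, authorship 12....
After op 3 (insert('k')): buffer="sskkcvhj" (len 8), cursors c1@4 c2@4, authorship 1212....

Answer: 4 4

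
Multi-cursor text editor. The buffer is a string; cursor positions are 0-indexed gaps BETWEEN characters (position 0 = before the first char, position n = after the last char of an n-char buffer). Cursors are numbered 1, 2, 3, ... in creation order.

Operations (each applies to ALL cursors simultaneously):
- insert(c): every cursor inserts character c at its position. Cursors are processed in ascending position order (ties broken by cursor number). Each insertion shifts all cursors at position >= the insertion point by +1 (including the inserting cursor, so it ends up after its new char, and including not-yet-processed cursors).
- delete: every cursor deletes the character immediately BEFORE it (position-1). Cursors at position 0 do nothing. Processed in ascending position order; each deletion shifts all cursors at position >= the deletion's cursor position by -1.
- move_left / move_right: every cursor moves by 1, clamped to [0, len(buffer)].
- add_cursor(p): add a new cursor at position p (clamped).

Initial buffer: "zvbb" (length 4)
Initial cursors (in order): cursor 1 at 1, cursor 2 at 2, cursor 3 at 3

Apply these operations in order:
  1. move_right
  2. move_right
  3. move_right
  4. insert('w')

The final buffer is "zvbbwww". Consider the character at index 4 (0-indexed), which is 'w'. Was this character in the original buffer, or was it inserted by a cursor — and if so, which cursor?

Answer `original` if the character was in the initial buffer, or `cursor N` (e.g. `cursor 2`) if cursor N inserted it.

Answer: cursor 1

Derivation:
After op 1 (move_right): buffer="zvbb" (len 4), cursors c1@2 c2@3 c3@4, authorship ....
After op 2 (move_right): buffer="zvbb" (len 4), cursors c1@3 c2@4 c3@4, authorship ....
After op 3 (move_right): buffer="zvbb" (len 4), cursors c1@4 c2@4 c3@4, authorship ....
After op 4 (insert('w')): buffer="zvbbwww" (len 7), cursors c1@7 c2@7 c3@7, authorship ....123
Authorship (.=original, N=cursor N): . . . . 1 2 3
Index 4: author = 1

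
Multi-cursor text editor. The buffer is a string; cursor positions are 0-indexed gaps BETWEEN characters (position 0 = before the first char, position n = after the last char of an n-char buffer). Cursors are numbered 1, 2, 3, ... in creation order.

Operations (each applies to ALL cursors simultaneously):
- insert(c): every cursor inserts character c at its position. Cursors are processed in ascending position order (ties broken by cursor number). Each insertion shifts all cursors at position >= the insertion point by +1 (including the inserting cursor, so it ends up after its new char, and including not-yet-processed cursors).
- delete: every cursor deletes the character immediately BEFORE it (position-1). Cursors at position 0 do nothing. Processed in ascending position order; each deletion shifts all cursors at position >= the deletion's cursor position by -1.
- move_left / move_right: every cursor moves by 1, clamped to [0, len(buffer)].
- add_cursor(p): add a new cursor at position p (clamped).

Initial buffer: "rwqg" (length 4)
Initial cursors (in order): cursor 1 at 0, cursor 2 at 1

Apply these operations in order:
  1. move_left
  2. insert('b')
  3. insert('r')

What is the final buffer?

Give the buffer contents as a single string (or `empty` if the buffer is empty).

After op 1 (move_left): buffer="rwqg" (len 4), cursors c1@0 c2@0, authorship ....
After op 2 (insert('b')): buffer="bbrwqg" (len 6), cursors c1@2 c2@2, authorship 12....
After op 3 (insert('r')): buffer="bbrrrwqg" (len 8), cursors c1@4 c2@4, authorship 1212....

Answer: bbrrrwqg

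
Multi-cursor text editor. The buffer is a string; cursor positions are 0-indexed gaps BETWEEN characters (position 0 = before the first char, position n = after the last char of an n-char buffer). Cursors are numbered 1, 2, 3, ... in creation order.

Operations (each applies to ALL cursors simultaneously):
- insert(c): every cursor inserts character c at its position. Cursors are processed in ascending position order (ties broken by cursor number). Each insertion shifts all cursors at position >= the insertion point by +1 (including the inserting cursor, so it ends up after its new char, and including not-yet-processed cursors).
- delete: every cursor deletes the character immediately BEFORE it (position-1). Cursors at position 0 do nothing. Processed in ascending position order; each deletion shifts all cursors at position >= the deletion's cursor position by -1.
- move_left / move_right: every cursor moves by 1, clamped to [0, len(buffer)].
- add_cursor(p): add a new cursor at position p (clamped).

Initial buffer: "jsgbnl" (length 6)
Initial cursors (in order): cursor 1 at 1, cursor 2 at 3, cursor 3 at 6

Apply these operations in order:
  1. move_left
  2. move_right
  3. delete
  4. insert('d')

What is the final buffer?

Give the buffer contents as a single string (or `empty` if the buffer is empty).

After op 1 (move_left): buffer="jsgbnl" (len 6), cursors c1@0 c2@2 c3@5, authorship ......
After op 2 (move_right): buffer="jsgbnl" (len 6), cursors c1@1 c2@3 c3@6, authorship ......
After op 3 (delete): buffer="sbn" (len 3), cursors c1@0 c2@1 c3@3, authorship ...
After op 4 (insert('d')): buffer="dsdbnd" (len 6), cursors c1@1 c2@3 c3@6, authorship 1.2..3

Answer: dsdbnd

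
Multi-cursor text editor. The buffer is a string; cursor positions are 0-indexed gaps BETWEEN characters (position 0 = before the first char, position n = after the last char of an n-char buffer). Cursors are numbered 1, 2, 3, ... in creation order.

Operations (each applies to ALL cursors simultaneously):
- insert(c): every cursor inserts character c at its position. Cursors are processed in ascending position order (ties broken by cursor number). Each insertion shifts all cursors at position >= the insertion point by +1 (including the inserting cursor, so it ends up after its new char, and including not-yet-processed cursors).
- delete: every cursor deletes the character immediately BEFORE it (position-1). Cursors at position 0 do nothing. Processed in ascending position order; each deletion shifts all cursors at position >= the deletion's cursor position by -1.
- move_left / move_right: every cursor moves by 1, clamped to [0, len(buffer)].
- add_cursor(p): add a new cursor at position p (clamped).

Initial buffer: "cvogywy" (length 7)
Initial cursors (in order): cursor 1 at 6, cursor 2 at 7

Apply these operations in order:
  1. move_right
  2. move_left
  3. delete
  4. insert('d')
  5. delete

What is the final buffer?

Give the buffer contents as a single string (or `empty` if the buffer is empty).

Answer: cvogy

Derivation:
After op 1 (move_right): buffer="cvogywy" (len 7), cursors c1@7 c2@7, authorship .......
After op 2 (move_left): buffer="cvogywy" (len 7), cursors c1@6 c2@6, authorship .......
After op 3 (delete): buffer="cvogy" (len 5), cursors c1@4 c2@4, authorship .....
After op 4 (insert('d')): buffer="cvogddy" (len 7), cursors c1@6 c2@6, authorship ....12.
After op 5 (delete): buffer="cvogy" (len 5), cursors c1@4 c2@4, authorship .....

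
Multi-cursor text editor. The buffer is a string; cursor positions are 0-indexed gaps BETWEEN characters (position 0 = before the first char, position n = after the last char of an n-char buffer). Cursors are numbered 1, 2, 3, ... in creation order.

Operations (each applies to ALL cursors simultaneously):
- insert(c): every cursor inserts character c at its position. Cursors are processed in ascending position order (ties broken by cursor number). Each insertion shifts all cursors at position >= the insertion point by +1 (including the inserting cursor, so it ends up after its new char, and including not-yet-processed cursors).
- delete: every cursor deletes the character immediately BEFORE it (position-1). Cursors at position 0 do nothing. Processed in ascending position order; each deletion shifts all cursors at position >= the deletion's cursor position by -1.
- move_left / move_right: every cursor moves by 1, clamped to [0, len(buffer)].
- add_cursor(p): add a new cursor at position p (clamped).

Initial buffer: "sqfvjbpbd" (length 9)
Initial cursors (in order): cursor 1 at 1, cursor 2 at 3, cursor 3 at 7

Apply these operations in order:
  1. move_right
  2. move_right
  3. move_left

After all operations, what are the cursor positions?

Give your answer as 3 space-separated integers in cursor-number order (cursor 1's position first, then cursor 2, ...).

Answer: 2 4 8

Derivation:
After op 1 (move_right): buffer="sqfvjbpbd" (len 9), cursors c1@2 c2@4 c3@8, authorship .........
After op 2 (move_right): buffer="sqfvjbpbd" (len 9), cursors c1@3 c2@5 c3@9, authorship .........
After op 3 (move_left): buffer="sqfvjbpbd" (len 9), cursors c1@2 c2@4 c3@8, authorship .........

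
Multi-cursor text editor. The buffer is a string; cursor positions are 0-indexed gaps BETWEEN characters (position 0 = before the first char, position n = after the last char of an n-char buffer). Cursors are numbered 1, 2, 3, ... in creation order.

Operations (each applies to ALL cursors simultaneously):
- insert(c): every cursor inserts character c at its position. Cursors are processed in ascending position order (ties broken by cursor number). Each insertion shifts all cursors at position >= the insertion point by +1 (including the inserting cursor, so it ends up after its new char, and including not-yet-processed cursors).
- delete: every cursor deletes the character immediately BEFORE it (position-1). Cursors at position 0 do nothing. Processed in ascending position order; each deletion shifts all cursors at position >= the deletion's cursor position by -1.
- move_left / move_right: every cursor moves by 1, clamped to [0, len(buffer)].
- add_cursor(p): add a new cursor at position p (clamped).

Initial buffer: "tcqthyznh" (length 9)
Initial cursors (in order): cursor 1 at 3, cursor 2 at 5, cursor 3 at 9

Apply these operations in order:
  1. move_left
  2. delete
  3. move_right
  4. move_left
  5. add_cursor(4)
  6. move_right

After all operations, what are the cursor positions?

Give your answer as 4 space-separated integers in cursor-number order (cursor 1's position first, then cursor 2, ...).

Answer: 2 3 6 5

Derivation:
After op 1 (move_left): buffer="tcqthyznh" (len 9), cursors c1@2 c2@4 c3@8, authorship .........
After op 2 (delete): buffer="tqhyzh" (len 6), cursors c1@1 c2@2 c3@5, authorship ......
After op 3 (move_right): buffer="tqhyzh" (len 6), cursors c1@2 c2@3 c3@6, authorship ......
After op 4 (move_left): buffer="tqhyzh" (len 6), cursors c1@1 c2@2 c3@5, authorship ......
After op 5 (add_cursor(4)): buffer="tqhyzh" (len 6), cursors c1@1 c2@2 c4@4 c3@5, authorship ......
After op 6 (move_right): buffer="tqhyzh" (len 6), cursors c1@2 c2@3 c4@5 c3@6, authorship ......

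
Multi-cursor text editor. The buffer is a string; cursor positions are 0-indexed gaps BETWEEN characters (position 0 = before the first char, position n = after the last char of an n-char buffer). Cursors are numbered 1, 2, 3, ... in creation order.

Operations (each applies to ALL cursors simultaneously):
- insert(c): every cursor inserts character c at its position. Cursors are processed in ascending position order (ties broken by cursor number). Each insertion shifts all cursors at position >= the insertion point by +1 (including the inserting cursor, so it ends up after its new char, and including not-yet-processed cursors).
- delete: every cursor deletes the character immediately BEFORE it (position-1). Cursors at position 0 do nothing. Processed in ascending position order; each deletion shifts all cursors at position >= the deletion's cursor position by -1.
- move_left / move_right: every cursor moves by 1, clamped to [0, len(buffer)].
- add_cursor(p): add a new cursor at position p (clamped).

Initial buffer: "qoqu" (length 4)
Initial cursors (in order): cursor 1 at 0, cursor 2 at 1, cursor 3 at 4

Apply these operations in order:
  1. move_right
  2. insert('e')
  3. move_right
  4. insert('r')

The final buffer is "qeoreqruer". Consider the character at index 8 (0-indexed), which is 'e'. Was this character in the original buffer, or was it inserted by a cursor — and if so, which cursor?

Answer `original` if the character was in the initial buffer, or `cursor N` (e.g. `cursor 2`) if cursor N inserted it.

Answer: cursor 3

Derivation:
After op 1 (move_right): buffer="qoqu" (len 4), cursors c1@1 c2@2 c3@4, authorship ....
After op 2 (insert('e')): buffer="qeoeque" (len 7), cursors c1@2 c2@4 c3@7, authorship .1.2..3
After op 3 (move_right): buffer="qeoeque" (len 7), cursors c1@3 c2@5 c3@7, authorship .1.2..3
After op 4 (insert('r')): buffer="qeoreqruer" (len 10), cursors c1@4 c2@7 c3@10, authorship .1.12.2.33
Authorship (.=original, N=cursor N): . 1 . 1 2 . 2 . 3 3
Index 8: author = 3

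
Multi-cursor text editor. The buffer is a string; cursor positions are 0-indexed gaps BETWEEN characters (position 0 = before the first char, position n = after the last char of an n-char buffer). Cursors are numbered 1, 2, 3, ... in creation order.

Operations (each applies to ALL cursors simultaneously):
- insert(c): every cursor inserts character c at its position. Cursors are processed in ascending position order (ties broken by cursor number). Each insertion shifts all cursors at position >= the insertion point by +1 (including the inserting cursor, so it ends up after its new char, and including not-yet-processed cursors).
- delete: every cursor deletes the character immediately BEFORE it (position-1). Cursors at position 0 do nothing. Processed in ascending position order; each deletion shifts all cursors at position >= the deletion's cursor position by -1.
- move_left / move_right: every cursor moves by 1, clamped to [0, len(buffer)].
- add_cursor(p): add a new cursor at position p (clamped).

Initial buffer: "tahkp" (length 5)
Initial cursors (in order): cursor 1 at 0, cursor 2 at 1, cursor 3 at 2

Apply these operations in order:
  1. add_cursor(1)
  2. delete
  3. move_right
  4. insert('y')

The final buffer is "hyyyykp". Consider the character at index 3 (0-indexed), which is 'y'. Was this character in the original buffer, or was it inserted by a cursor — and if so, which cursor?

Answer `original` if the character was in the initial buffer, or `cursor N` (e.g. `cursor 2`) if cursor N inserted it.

Answer: cursor 3

Derivation:
After op 1 (add_cursor(1)): buffer="tahkp" (len 5), cursors c1@0 c2@1 c4@1 c3@2, authorship .....
After op 2 (delete): buffer="hkp" (len 3), cursors c1@0 c2@0 c3@0 c4@0, authorship ...
After op 3 (move_right): buffer="hkp" (len 3), cursors c1@1 c2@1 c3@1 c4@1, authorship ...
After op 4 (insert('y')): buffer="hyyyykp" (len 7), cursors c1@5 c2@5 c3@5 c4@5, authorship .1234..
Authorship (.=original, N=cursor N): . 1 2 3 4 . .
Index 3: author = 3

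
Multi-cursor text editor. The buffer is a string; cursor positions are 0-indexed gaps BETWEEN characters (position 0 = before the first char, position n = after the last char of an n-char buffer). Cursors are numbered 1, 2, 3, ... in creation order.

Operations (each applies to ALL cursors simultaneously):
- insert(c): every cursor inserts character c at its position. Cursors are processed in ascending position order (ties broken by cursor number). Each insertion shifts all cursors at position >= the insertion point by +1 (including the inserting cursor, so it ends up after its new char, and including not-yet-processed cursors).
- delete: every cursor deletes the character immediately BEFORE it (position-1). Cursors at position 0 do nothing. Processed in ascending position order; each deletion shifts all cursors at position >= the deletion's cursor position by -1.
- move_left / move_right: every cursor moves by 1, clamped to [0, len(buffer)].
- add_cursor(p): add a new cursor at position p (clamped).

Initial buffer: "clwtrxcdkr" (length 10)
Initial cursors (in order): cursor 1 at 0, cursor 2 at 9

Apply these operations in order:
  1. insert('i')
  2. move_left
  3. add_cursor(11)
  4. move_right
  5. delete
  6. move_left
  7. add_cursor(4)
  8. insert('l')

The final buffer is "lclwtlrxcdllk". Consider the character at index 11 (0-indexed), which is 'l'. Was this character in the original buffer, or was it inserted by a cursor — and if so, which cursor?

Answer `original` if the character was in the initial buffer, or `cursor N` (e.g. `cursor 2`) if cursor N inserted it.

After op 1 (insert('i')): buffer="iclwtrxcdkir" (len 12), cursors c1@1 c2@11, authorship 1.........2.
After op 2 (move_left): buffer="iclwtrxcdkir" (len 12), cursors c1@0 c2@10, authorship 1.........2.
After op 3 (add_cursor(11)): buffer="iclwtrxcdkir" (len 12), cursors c1@0 c2@10 c3@11, authorship 1.........2.
After op 4 (move_right): buffer="iclwtrxcdkir" (len 12), cursors c1@1 c2@11 c3@12, authorship 1.........2.
After op 5 (delete): buffer="clwtrxcdk" (len 9), cursors c1@0 c2@9 c3@9, authorship .........
After op 6 (move_left): buffer="clwtrxcdk" (len 9), cursors c1@0 c2@8 c3@8, authorship .........
After op 7 (add_cursor(4)): buffer="clwtrxcdk" (len 9), cursors c1@0 c4@4 c2@8 c3@8, authorship .........
After op 8 (insert('l')): buffer="lclwtlrxcdllk" (len 13), cursors c1@1 c4@6 c2@12 c3@12, authorship 1....4....23.
Authorship (.=original, N=cursor N): 1 . . . . 4 . . . . 2 3 .
Index 11: author = 3

Answer: cursor 3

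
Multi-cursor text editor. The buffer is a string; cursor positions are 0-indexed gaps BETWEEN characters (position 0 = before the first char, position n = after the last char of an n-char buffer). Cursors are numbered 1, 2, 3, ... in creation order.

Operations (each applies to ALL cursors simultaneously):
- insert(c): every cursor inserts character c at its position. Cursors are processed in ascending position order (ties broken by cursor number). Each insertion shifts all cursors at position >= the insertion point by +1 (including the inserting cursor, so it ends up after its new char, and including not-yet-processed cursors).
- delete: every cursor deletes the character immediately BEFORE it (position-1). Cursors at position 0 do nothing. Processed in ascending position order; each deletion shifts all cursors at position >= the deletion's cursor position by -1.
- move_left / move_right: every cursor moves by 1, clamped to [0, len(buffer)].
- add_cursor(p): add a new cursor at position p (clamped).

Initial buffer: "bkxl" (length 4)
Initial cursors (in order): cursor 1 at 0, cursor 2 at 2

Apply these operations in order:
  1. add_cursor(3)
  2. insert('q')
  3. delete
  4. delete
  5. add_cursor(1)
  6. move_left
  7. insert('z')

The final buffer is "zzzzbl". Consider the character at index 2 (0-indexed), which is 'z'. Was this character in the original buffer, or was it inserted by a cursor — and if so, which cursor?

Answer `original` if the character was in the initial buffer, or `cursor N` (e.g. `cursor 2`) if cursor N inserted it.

After op 1 (add_cursor(3)): buffer="bkxl" (len 4), cursors c1@0 c2@2 c3@3, authorship ....
After op 2 (insert('q')): buffer="qbkqxql" (len 7), cursors c1@1 c2@4 c3@6, authorship 1..2.3.
After op 3 (delete): buffer="bkxl" (len 4), cursors c1@0 c2@2 c3@3, authorship ....
After op 4 (delete): buffer="bl" (len 2), cursors c1@0 c2@1 c3@1, authorship ..
After op 5 (add_cursor(1)): buffer="bl" (len 2), cursors c1@0 c2@1 c3@1 c4@1, authorship ..
After op 6 (move_left): buffer="bl" (len 2), cursors c1@0 c2@0 c3@0 c4@0, authorship ..
After op 7 (insert('z')): buffer="zzzzbl" (len 6), cursors c1@4 c2@4 c3@4 c4@4, authorship 1234..
Authorship (.=original, N=cursor N): 1 2 3 4 . .
Index 2: author = 3

Answer: cursor 3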